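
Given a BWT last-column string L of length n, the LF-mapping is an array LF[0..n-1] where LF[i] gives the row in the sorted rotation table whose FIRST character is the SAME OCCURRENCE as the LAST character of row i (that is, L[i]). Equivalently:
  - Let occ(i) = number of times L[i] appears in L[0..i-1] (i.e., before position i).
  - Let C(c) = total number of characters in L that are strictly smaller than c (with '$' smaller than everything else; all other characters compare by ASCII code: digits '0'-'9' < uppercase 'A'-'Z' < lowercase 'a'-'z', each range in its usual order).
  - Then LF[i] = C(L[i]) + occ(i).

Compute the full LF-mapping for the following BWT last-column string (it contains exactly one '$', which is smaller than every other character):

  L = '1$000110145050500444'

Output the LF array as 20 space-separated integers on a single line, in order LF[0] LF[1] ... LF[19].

Char counts: '$':1, '0':8, '1':4, '4':4, '5':3
C (first-col start): C('$')=0, C('0')=1, C('1')=9, C('4')=13, C('5')=17
L[0]='1': occ=0, LF[0]=C('1')+0=9+0=9
L[1]='$': occ=0, LF[1]=C('$')+0=0+0=0
L[2]='0': occ=0, LF[2]=C('0')+0=1+0=1
L[3]='0': occ=1, LF[3]=C('0')+1=1+1=2
L[4]='0': occ=2, LF[4]=C('0')+2=1+2=3
L[5]='1': occ=1, LF[5]=C('1')+1=9+1=10
L[6]='1': occ=2, LF[6]=C('1')+2=9+2=11
L[7]='0': occ=3, LF[7]=C('0')+3=1+3=4
L[8]='1': occ=3, LF[8]=C('1')+3=9+3=12
L[9]='4': occ=0, LF[9]=C('4')+0=13+0=13
L[10]='5': occ=0, LF[10]=C('5')+0=17+0=17
L[11]='0': occ=4, LF[11]=C('0')+4=1+4=5
L[12]='5': occ=1, LF[12]=C('5')+1=17+1=18
L[13]='0': occ=5, LF[13]=C('0')+5=1+5=6
L[14]='5': occ=2, LF[14]=C('5')+2=17+2=19
L[15]='0': occ=6, LF[15]=C('0')+6=1+6=7
L[16]='0': occ=7, LF[16]=C('0')+7=1+7=8
L[17]='4': occ=1, LF[17]=C('4')+1=13+1=14
L[18]='4': occ=2, LF[18]=C('4')+2=13+2=15
L[19]='4': occ=3, LF[19]=C('4')+3=13+3=16

Answer: 9 0 1 2 3 10 11 4 12 13 17 5 18 6 19 7 8 14 15 16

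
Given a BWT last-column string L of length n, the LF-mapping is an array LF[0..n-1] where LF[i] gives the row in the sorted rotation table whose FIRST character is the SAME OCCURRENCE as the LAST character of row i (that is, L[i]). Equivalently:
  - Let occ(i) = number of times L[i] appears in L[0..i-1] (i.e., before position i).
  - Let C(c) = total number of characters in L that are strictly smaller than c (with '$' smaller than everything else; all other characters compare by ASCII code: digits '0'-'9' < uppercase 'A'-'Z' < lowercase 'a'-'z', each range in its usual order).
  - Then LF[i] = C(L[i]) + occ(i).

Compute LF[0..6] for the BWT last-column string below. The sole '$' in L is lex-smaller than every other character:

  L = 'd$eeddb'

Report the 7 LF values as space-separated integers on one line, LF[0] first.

Char counts: '$':1, 'b':1, 'd':3, 'e':2
C (first-col start): C('$')=0, C('b')=1, C('d')=2, C('e')=5
L[0]='d': occ=0, LF[0]=C('d')+0=2+0=2
L[1]='$': occ=0, LF[1]=C('$')+0=0+0=0
L[2]='e': occ=0, LF[2]=C('e')+0=5+0=5
L[3]='e': occ=1, LF[3]=C('e')+1=5+1=6
L[4]='d': occ=1, LF[4]=C('d')+1=2+1=3
L[5]='d': occ=2, LF[5]=C('d')+2=2+2=4
L[6]='b': occ=0, LF[6]=C('b')+0=1+0=1

Answer: 2 0 5 6 3 4 1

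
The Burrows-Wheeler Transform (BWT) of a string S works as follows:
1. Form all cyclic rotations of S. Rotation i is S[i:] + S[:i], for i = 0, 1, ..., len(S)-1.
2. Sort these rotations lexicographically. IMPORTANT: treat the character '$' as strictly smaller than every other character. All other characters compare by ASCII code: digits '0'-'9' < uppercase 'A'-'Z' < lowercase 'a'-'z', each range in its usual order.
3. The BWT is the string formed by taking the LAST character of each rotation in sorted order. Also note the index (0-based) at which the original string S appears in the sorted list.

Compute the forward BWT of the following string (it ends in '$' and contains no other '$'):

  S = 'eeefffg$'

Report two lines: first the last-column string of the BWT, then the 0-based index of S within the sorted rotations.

All 8 rotations (rotation i = S[i:]+S[:i]):
  rot[0] = eeefffg$
  rot[1] = eefffg$e
  rot[2] = efffg$ee
  rot[3] = fffg$eee
  rot[4] = ffg$eeef
  rot[5] = fg$eeeff
  rot[6] = g$eeefff
  rot[7] = $eeefffg
Sorted (with $ < everything):
  sorted[0] = $eeefffg  (last char: 'g')
  sorted[1] = eeefffg$  (last char: '$')
  sorted[2] = eefffg$e  (last char: 'e')
  sorted[3] = efffg$ee  (last char: 'e')
  sorted[4] = fffg$eee  (last char: 'e')
  sorted[5] = ffg$eeef  (last char: 'f')
  sorted[6] = fg$eeeff  (last char: 'f')
  sorted[7] = g$eeefff  (last char: 'f')
Last column: g$eeefff
Original string S is at sorted index 1

Answer: g$eeefff
1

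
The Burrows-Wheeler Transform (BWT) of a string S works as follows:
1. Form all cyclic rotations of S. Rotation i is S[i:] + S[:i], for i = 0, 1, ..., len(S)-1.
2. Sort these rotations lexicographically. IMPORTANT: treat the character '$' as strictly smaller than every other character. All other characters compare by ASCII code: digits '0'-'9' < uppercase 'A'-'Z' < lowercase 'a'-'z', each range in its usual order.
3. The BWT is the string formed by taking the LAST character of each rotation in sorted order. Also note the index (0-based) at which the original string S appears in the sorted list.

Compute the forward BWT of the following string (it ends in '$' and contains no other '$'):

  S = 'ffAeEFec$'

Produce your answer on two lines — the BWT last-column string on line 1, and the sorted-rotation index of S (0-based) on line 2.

Answer: cfeEeAFf$
8

Derivation:
All 9 rotations (rotation i = S[i:]+S[:i]):
  rot[0] = ffAeEFec$
  rot[1] = fAeEFec$f
  rot[2] = AeEFec$ff
  rot[3] = eEFec$ffA
  rot[4] = EFec$ffAe
  rot[5] = Fec$ffAeE
  rot[6] = ec$ffAeEF
  rot[7] = c$ffAeEFe
  rot[8] = $ffAeEFec
Sorted (with $ < everything):
  sorted[0] = $ffAeEFec  (last char: 'c')
  sorted[1] = AeEFec$ff  (last char: 'f')
  sorted[2] = EFec$ffAe  (last char: 'e')
  sorted[3] = Fec$ffAeE  (last char: 'E')
  sorted[4] = c$ffAeEFe  (last char: 'e')
  sorted[5] = eEFec$ffA  (last char: 'A')
  sorted[6] = ec$ffAeEF  (last char: 'F')
  sorted[7] = fAeEFec$f  (last char: 'f')
  sorted[8] = ffAeEFec$  (last char: '$')
Last column: cfeEeAFf$
Original string S is at sorted index 8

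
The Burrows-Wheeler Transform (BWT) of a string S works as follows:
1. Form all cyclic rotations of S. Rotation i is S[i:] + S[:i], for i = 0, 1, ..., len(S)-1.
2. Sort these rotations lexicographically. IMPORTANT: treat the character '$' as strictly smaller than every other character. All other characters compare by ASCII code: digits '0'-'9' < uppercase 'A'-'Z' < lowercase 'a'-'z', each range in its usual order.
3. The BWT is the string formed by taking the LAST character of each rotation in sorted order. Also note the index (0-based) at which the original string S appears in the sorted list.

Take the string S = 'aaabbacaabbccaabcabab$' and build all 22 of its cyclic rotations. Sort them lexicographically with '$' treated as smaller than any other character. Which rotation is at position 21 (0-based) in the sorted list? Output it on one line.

Answer: ccaabcabab$aaabbacaabb

Derivation:
All 22 rotations (rotation i = S[i:]+S[:i]):
  rot[0] = aaabbacaabbccaabcabab$
  rot[1] = aabbacaabbccaabcabab$a
  rot[2] = abbacaabbccaabcabab$aa
  rot[3] = bbacaabbccaabcabab$aaa
  rot[4] = bacaabbccaabcabab$aaab
  rot[5] = acaabbccaabcabab$aaabb
  rot[6] = caabbccaabcabab$aaabba
  rot[7] = aabbccaabcabab$aaabbac
  rot[8] = abbccaabcabab$aaabbaca
  rot[9] = bbccaabcabab$aaabbacaa
  rot[10] = bccaabcabab$aaabbacaab
  rot[11] = ccaabcabab$aaabbacaabb
  rot[12] = caabcabab$aaabbacaabbc
  rot[13] = aabcabab$aaabbacaabbcc
  rot[14] = abcabab$aaabbacaabbcca
  rot[15] = bcabab$aaabbacaabbccaa
  rot[16] = cabab$aaabbacaabbccaab
  rot[17] = abab$aaabbacaabbccaabc
  rot[18] = bab$aaabbacaabbccaabca
  rot[19] = ab$aaabbacaabbccaabcab
  rot[20] = b$aaabbacaabbccaabcaba
  rot[21] = $aaabbacaabbccaabcabab
Sorted (with $ < everything):
  sorted[0] = $aaabbacaabbccaabcabab
  sorted[1] = aaabbacaabbccaabcabab$
  sorted[2] = aabbacaabbccaabcabab$a
  sorted[3] = aabbccaabcabab$aaabbac
  sorted[4] = aabcabab$aaabbacaabbcc
  sorted[5] = ab$aaabbacaabbccaabcab
  sorted[6] = abab$aaabbacaabbccaabc
  sorted[7] = abbacaabbccaabcabab$aa
  sorted[8] = abbccaabcabab$aaabbaca
  sorted[9] = abcabab$aaabbacaabbcca
  sorted[10] = acaabbccaabcabab$aaabb
  sorted[11] = b$aaabbacaabbccaabcaba
  sorted[12] = bab$aaabbacaabbccaabca
  sorted[13] = bacaabbccaabcabab$aaab
  sorted[14] = bbacaabbccaabcabab$aaa
  sorted[15] = bbccaabcabab$aaabbacaa
  sorted[16] = bcabab$aaabbacaabbccaa
  sorted[17] = bccaabcabab$aaabbacaab
  sorted[18] = caabbccaabcabab$aaabba
  sorted[19] = caabcabab$aaabbacaabbc
  sorted[20] = cabab$aaabbacaabbccaab
  sorted[21] = ccaabcabab$aaabbacaabb
sorted[21] = ccaabcabab$aaabbacaabb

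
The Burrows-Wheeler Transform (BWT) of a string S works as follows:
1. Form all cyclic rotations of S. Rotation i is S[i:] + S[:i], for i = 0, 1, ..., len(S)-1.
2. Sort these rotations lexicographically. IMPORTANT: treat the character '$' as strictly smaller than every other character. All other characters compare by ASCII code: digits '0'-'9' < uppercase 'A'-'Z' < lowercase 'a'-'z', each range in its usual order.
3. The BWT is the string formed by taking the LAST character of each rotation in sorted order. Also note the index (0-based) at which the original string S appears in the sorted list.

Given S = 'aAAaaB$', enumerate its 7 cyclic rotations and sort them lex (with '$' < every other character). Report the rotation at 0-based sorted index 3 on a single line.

All 7 rotations (rotation i = S[i:]+S[:i]):
  rot[0] = aAAaaB$
  rot[1] = AAaaB$a
  rot[2] = AaaB$aA
  rot[3] = aaB$aAA
  rot[4] = aB$aAAa
  rot[5] = B$aAAaa
  rot[6] = $aAAaaB
Sorted (with $ < everything):
  sorted[0] = $aAAaaB
  sorted[1] = AAaaB$a
  sorted[2] = AaaB$aA
  sorted[3] = B$aAAaa
  sorted[4] = aAAaaB$
  sorted[5] = aB$aAAa
  sorted[6] = aaB$aAA
sorted[3] = B$aAAaa

Answer: B$aAAaa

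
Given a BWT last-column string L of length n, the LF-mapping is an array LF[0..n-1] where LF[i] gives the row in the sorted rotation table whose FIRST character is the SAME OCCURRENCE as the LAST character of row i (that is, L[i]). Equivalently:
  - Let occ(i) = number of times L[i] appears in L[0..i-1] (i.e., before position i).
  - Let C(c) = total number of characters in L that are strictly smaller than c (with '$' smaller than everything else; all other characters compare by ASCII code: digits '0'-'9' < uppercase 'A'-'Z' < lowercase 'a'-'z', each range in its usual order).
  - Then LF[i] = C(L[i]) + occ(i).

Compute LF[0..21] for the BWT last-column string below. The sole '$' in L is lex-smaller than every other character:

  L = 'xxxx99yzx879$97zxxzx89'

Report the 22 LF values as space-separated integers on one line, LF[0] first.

Answer: 10 11 12 13 5 6 18 19 14 3 1 7 0 8 2 20 15 16 21 17 4 9

Derivation:
Char counts: '$':1, '7':2, '8':2, '9':5, 'x':8, 'y':1, 'z':3
C (first-col start): C('$')=0, C('7')=1, C('8')=3, C('9')=5, C('x')=10, C('y')=18, C('z')=19
L[0]='x': occ=0, LF[0]=C('x')+0=10+0=10
L[1]='x': occ=1, LF[1]=C('x')+1=10+1=11
L[2]='x': occ=2, LF[2]=C('x')+2=10+2=12
L[3]='x': occ=3, LF[3]=C('x')+3=10+3=13
L[4]='9': occ=0, LF[4]=C('9')+0=5+0=5
L[5]='9': occ=1, LF[5]=C('9')+1=5+1=6
L[6]='y': occ=0, LF[6]=C('y')+0=18+0=18
L[7]='z': occ=0, LF[7]=C('z')+0=19+0=19
L[8]='x': occ=4, LF[8]=C('x')+4=10+4=14
L[9]='8': occ=0, LF[9]=C('8')+0=3+0=3
L[10]='7': occ=0, LF[10]=C('7')+0=1+0=1
L[11]='9': occ=2, LF[11]=C('9')+2=5+2=7
L[12]='$': occ=0, LF[12]=C('$')+0=0+0=0
L[13]='9': occ=3, LF[13]=C('9')+3=5+3=8
L[14]='7': occ=1, LF[14]=C('7')+1=1+1=2
L[15]='z': occ=1, LF[15]=C('z')+1=19+1=20
L[16]='x': occ=5, LF[16]=C('x')+5=10+5=15
L[17]='x': occ=6, LF[17]=C('x')+6=10+6=16
L[18]='z': occ=2, LF[18]=C('z')+2=19+2=21
L[19]='x': occ=7, LF[19]=C('x')+7=10+7=17
L[20]='8': occ=1, LF[20]=C('8')+1=3+1=4
L[21]='9': occ=4, LF[21]=C('9')+4=5+4=9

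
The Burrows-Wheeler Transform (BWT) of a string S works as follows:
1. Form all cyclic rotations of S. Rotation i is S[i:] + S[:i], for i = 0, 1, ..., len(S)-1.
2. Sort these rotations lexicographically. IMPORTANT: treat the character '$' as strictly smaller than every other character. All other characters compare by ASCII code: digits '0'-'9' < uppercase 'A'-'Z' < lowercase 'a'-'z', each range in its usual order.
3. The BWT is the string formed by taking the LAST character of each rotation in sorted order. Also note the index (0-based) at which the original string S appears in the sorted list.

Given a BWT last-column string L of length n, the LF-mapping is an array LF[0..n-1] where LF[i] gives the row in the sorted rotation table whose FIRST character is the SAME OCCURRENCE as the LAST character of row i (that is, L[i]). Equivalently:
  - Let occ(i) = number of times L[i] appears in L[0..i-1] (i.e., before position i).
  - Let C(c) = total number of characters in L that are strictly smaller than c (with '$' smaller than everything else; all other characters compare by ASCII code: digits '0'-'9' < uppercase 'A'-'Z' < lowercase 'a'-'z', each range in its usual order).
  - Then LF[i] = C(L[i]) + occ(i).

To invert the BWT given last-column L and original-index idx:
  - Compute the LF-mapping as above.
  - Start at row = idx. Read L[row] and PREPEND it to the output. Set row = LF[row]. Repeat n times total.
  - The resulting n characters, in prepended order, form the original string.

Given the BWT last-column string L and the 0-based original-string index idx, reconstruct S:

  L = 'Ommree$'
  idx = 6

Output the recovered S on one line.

Answer: rememO$

Derivation:
LF mapping: 1 4 5 6 2 3 0
Walk LF starting at row 6, prepending L[row]:
  step 1: row=6, L[6]='$', prepend. Next row=LF[6]=0
  step 2: row=0, L[0]='O', prepend. Next row=LF[0]=1
  step 3: row=1, L[1]='m', prepend. Next row=LF[1]=4
  step 4: row=4, L[4]='e', prepend. Next row=LF[4]=2
  step 5: row=2, L[2]='m', prepend. Next row=LF[2]=5
  step 6: row=5, L[5]='e', prepend. Next row=LF[5]=3
  step 7: row=3, L[3]='r', prepend. Next row=LF[3]=6
Reversed output: rememO$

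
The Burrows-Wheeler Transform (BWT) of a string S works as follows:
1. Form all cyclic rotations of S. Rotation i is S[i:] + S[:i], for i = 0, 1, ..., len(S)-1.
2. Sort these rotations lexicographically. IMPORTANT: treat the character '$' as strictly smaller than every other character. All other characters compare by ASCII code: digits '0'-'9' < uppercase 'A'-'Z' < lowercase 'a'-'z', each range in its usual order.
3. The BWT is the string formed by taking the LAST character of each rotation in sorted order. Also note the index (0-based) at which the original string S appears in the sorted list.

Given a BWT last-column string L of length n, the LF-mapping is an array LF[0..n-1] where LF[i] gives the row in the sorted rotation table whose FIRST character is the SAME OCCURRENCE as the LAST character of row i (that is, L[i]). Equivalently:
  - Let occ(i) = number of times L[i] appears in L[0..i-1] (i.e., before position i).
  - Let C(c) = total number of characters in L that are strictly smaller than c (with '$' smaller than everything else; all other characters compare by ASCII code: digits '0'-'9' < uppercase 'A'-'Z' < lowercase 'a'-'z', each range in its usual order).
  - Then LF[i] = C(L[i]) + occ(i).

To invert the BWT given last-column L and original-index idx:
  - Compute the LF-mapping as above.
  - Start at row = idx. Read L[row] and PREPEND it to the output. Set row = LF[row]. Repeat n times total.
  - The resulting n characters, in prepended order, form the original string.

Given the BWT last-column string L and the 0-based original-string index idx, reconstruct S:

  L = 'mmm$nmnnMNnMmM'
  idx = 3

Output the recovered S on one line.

LF mapping: 5 6 7 0 10 8 11 12 1 4 13 2 9 3
Walk LF starting at row 3, prepending L[row]:
  step 1: row=3, L[3]='$', prepend. Next row=LF[3]=0
  step 2: row=0, L[0]='m', prepend. Next row=LF[0]=5
  step 3: row=5, L[5]='m', prepend. Next row=LF[5]=8
  step 4: row=8, L[8]='M', prepend. Next row=LF[8]=1
  step 5: row=1, L[1]='m', prepend. Next row=LF[1]=6
  step 6: row=6, L[6]='n', prepend. Next row=LF[6]=11
  step 7: row=11, L[11]='M', prepend. Next row=LF[11]=2
  step 8: row=2, L[2]='m', prepend. Next row=LF[2]=7
  step 9: row=7, L[7]='n', prepend. Next row=LF[7]=12
  step 10: row=12, L[12]='m', prepend. Next row=LF[12]=9
  step 11: row=9, L[9]='N', prepend. Next row=LF[9]=4
  step 12: row=4, L[4]='n', prepend. Next row=LF[4]=10
  step 13: row=10, L[10]='n', prepend. Next row=LF[10]=13
  step 14: row=13, L[13]='M', prepend. Next row=LF[13]=3
Reversed output: MnnNmnmMnmMmm$

Answer: MnnNmnmMnmMmm$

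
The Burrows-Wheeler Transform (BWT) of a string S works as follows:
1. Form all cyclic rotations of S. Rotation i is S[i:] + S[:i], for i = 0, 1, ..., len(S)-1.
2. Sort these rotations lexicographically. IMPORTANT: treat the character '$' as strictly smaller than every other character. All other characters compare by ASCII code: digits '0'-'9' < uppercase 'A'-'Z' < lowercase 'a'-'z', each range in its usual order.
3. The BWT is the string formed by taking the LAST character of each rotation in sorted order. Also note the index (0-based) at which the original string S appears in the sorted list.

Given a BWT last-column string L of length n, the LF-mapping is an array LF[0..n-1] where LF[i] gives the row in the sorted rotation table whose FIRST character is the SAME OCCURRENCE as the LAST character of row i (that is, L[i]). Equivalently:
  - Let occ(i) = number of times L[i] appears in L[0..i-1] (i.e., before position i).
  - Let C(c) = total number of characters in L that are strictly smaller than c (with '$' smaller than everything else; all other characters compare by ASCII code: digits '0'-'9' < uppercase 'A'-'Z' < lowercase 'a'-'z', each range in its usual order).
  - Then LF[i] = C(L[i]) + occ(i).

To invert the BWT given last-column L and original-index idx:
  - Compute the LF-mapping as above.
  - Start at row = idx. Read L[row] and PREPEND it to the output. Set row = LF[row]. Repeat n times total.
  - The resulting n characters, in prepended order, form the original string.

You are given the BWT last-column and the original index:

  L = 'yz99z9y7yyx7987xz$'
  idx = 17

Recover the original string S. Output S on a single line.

LF mapping: 11 15 5 6 16 7 12 1 13 14 9 2 8 4 3 10 17 0
Walk LF starting at row 17, prepending L[row]:
  step 1: row=17, L[17]='$', prepend. Next row=LF[17]=0
  step 2: row=0, L[0]='y', prepend. Next row=LF[0]=11
  step 3: row=11, L[11]='7', prepend. Next row=LF[11]=2
  step 4: row=2, L[2]='9', prepend. Next row=LF[2]=5
  step 5: row=5, L[5]='9', prepend. Next row=LF[5]=7
  step 6: row=7, L[7]='7', prepend. Next row=LF[7]=1
  step 7: row=1, L[1]='z', prepend. Next row=LF[1]=15
  step 8: row=15, L[15]='x', prepend. Next row=LF[15]=10
  step 9: row=10, L[10]='x', prepend. Next row=LF[10]=9
  step 10: row=9, L[9]='y', prepend. Next row=LF[9]=14
  step 11: row=14, L[14]='7', prepend. Next row=LF[14]=3
  step 12: row=3, L[3]='9', prepend. Next row=LF[3]=6
  step 13: row=6, L[6]='y', prepend. Next row=LF[6]=12
  step 14: row=12, L[12]='9', prepend. Next row=LF[12]=8
  step 15: row=8, L[8]='y', prepend. Next row=LF[8]=13
  step 16: row=13, L[13]='8', prepend. Next row=LF[13]=4
  step 17: row=4, L[4]='z', prepend. Next row=LF[4]=16
  step 18: row=16, L[16]='z', prepend. Next row=LF[16]=17
Reversed output: zz8y9y97yxxz7997y$

Answer: zz8y9y97yxxz7997y$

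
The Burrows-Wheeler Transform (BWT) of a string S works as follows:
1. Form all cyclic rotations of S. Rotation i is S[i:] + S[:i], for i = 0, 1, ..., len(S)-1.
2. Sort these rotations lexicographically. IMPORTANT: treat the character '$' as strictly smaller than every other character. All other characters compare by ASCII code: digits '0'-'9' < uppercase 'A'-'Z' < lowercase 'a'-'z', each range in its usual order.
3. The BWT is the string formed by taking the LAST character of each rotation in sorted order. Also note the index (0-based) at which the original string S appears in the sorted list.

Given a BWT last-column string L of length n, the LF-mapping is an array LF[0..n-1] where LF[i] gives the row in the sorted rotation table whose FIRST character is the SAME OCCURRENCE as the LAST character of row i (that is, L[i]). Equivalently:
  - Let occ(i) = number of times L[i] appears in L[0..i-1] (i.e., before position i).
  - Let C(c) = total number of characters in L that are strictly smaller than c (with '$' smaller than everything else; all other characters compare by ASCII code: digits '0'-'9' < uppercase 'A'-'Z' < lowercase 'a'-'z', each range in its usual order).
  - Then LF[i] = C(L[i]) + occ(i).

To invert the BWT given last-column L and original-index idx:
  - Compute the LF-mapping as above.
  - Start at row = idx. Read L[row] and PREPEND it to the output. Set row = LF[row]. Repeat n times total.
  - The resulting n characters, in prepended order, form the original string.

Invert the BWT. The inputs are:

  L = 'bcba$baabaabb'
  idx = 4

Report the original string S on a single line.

Answer: abbabbcaabab$

Derivation:
LF mapping: 6 12 7 1 0 8 2 3 9 4 5 10 11
Walk LF starting at row 4, prepending L[row]:
  step 1: row=4, L[4]='$', prepend. Next row=LF[4]=0
  step 2: row=0, L[0]='b', prepend. Next row=LF[0]=6
  step 3: row=6, L[6]='a', prepend. Next row=LF[6]=2
  step 4: row=2, L[2]='b', prepend. Next row=LF[2]=7
  step 5: row=7, L[7]='a', prepend. Next row=LF[7]=3
  step 6: row=3, L[3]='a', prepend. Next row=LF[3]=1
  step 7: row=1, L[1]='c', prepend. Next row=LF[1]=12
  step 8: row=12, L[12]='b', prepend. Next row=LF[12]=11
  step 9: row=11, L[11]='b', prepend. Next row=LF[11]=10
  step 10: row=10, L[10]='a', prepend. Next row=LF[10]=5
  step 11: row=5, L[5]='b', prepend. Next row=LF[5]=8
  step 12: row=8, L[8]='b', prepend. Next row=LF[8]=9
  step 13: row=9, L[9]='a', prepend. Next row=LF[9]=4
Reversed output: abbabbcaabab$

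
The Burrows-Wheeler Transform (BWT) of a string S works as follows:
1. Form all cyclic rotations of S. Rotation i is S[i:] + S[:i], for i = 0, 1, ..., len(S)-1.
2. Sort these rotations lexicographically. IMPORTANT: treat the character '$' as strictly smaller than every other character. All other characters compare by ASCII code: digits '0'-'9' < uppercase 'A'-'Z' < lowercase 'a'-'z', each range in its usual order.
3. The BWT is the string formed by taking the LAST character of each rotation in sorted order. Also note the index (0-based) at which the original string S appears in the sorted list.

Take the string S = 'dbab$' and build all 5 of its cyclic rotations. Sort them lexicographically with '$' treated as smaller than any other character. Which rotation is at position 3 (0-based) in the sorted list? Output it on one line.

Answer: bab$d

Derivation:
All 5 rotations (rotation i = S[i:]+S[:i]):
  rot[0] = dbab$
  rot[1] = bab$d
  rot[2] = ab$db
  rot[3] = b$dba
  rot[4] = $dbab
Sorted (with $ < everything):
  sorted[0] = $dbab
  sorted[1] = ab$db
  sorted[2] = b$dba
  sorted[3] = bab$d
  sorted[4] = dbab$
sorted[3] = bab$d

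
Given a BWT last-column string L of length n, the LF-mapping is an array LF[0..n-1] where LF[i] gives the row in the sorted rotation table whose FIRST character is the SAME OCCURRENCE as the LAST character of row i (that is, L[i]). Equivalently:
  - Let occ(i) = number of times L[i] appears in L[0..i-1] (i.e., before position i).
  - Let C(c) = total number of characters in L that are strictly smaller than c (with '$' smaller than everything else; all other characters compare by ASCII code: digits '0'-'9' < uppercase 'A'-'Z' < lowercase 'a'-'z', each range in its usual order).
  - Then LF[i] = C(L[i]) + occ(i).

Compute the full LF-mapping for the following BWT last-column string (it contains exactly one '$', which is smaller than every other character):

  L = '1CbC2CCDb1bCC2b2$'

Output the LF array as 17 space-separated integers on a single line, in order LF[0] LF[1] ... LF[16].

Answer: 1 6 13 7 3 8 9 12 14 2 15 10 11 4 16 5 0

Derivation:
Char counts: '$':1, '1':2, '2':3, 'C':6, 'D':1, 'b':4
C (first-col start): C('$')=0, C('1')=1, C('2')=3, C('C')=6, C('D')=12, C('b')=13
L[0]='1': occ=0, LF[0]=C('1')+0=1+0=1
L[1]='C': occ=0, LF[1]=C('C')+0=6+0=6
L[2]='b': occ=0, LF[2]=C('b')+0=13+0=13
L[3]='C': occ=1, LF[3]=C('C')+1=6+1=7
L[4]='2': occ=0, LF[4]=C('2')+0=3+0=3
L[5]='C': occ=2, LF[5]=C('C')+2=6+2=8
L[6]='C': occ=3, LF[6]=C('C')+3=6+3=9
L[7]='D': occ=0, LF[7]=C('D')+0=12+0=12
L[8]='b': occ=1, LF[8]=C('b')+1=13+1=14
L[9]='1': occ=1, LF[9]=C('1')+1=1+1=2
L[10]='b': occ=2, LF[10]=C('b')+2=13+2=15
L[11]='C': occ=4, LF[11]=C('C')+4=6+4=10
L[12]='C': occ=5, LF[12]=C('C')+5=6+5=11
L[13]='2': occ=1, LF[13]=C('2')+1=3+1=4
L[14]='b': occ=3, LF[14]=C('b')+3=13+3=16
L[15]='2': occ=2, LF[15]=C('2')+2=3+2=5
L[16]='$': occ=0, LF[16]=C('$')+0=0+0=0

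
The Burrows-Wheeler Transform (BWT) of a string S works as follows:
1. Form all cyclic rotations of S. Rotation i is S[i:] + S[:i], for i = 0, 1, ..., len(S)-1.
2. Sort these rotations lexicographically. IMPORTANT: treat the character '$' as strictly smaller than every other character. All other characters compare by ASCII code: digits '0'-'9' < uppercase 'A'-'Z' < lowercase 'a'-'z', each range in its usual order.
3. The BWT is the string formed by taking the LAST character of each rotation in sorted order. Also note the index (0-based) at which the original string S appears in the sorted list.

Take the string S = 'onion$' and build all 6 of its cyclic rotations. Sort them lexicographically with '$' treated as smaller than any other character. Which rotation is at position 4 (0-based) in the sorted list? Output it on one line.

All 6 rotations (rotation i = S[i:]+S[:i]):
  rot[0] = onion$
  rot[1] = nion$o
  rot[2] = ion$on
  rot[3] = on$oni
  rot[4] = n$onio
  rot[5] = $onion
Sorted (with $ < everything):
  sorted[0] = $onion
  sorted[1] = ion$on
  sorted[2] = n$onio
  sorted[3] = nion$o
  sorted[4] = on$oni
  sorted[5] = onion$
sorted[4] = on$oni

Answer: on$oni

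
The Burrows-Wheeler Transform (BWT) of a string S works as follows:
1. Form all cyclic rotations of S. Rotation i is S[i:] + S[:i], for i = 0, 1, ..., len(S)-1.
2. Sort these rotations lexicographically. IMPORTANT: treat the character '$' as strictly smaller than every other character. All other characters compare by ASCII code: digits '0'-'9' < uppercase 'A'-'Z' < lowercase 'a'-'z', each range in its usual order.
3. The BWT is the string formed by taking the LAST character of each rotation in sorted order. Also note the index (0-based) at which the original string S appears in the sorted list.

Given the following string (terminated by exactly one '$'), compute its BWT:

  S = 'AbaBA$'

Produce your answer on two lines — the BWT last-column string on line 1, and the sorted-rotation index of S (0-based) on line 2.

All 6 rotations (rotation i = S[i:]+S[:i]):
  rot[0] = AbaBA$
  rot[1] = baBA$A
  rot[2] = aBA$Ab
  rot[3] = BA$Aba
  rot[4] = A$AbaB
  rot[5] = $AbaBA
Sorted (with $ < everything):
  sorted[0] = $AbaBA  (last char: 'A')
  sorted[1] = A$AbaB  (last char: 'B')
  sorted[2] = AbaBA$  (last char: '$')
  sorted[3] = BA$Aba  (last char: 'a')
  sorted[4] = aBA$Ab  (last char: 'b')
  sorted[5] = baBA$A  (last char: 'A')
Last column: AB$abA
Original string S is at sorted index 2

Answer: AB$abA
2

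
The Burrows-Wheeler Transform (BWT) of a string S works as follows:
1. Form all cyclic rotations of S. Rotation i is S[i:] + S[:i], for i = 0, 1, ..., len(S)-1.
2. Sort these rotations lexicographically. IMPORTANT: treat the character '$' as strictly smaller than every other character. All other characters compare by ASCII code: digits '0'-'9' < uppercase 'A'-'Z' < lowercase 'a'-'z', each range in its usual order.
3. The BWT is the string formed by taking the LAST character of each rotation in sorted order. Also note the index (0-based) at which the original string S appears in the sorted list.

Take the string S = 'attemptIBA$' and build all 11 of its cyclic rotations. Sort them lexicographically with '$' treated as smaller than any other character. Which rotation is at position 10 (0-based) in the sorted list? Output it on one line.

Answer: ttemptIBA$a

Derivation:
All 11 rotations (rotation i = S[i:]+S[:i]):
  rot[0] = attemptIBA$
  rot[1] = ttemptIBA$a
  rot[2] = temptIBA$at
  rot[3] = emptIBA$att
  rot[4] = mptIBA$atte
  rot[5] = ptIBA$attem
  rot[6] = tIBA$attemp
  rot[7] = IBA$attempt
  rot[8] = BA$attemptI
  rot[9] = A$attemptIB
  rot[10] = $attemptIBA
Sorted (with $ < everything):
  sorted[0] = $attemptIBA
  sorted[1] = A$attemptIB
  sorted[2] = BA$attemptI
  sorted[3] = IBA$attempt
  sorted[4] = attemptIBA$
  sorted[5] = emptIBA$att
  sorted[6] = mptIBA$atte
  sorted[7] = ptIBA$attem
  sorted[8] = tIBA$attemp
  sorted[9] = temptIBA$at
  sorted[10] = ttemptIBA$a
sorted[10] = ttemptIBA$a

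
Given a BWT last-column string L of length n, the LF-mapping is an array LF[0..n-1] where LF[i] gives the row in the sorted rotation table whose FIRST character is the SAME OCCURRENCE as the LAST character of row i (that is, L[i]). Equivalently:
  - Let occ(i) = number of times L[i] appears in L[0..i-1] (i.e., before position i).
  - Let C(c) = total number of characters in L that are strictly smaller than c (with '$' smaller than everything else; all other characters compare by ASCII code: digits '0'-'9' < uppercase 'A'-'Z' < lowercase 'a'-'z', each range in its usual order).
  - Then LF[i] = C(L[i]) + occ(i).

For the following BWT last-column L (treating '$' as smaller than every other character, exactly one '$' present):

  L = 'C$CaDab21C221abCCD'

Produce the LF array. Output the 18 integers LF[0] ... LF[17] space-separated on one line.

Answer: 6 0 7 13 11 14 16 3 1 8 4 5 2 15 17 9 10 12

Derivation:
Char counts: '$':1, '1':2, '2':3, 'C':5, 'D':2, 'a':3, 'b':2
C (first-col start): C('$')=0, C('1')=1, C('2')=3, C('C')=6, C('D')=11, C('a')=13, C('b')=16
L[0]='C': occ=0, LF[0]=C('C')+0=6+0=6
L[1]='$': occ=0, LF[1]=C('$')+0=0+0=0
L[2]='C': occ=1, LF[2]=C('C')+1=6+1=7
L[3]='a': occ=0, LF[3]=C('a')+0=13+0=13
L[4]='D': occ=0, LF[4]=C('D')+0=11+0=11
L[5]='a': occ=1, LF[5]=C('a')+1=13+1=14
L[6]='b': occ=0, LF[6]=C('b')+0=16+0=16
L[7]='2': occ=0, LF[7]=C('2')+0=3+0=3
L[8]='1': occ=0, LF[8]=C('1')+0=1+0=1
L[9]='C': occ=2, LF[9]=C('C')+2=6+2=8
L[10]='2': occ=1, LF[10]=C('2')+1=3+1=4
L[11]='2': occ=2, LF[11]=C('2')+2=3+2=5
L[12]='1': occ=1, LF[12]=C('1')+1=1+1=2
L[13]='a': occ=2, LF[13]=C('a')+2=13+2=15
L[14]='b': occ=1, LF[14]=C('b')+1=16+1=17
L[15]='C': occ=3, LF[15]=C('C')+3=6+3=9
L[16]='C': occ=4, LF[16]=C('C')+4=6+4=10
L[17]='D': occ=1, LF[17]=C('D')+1=11+1=12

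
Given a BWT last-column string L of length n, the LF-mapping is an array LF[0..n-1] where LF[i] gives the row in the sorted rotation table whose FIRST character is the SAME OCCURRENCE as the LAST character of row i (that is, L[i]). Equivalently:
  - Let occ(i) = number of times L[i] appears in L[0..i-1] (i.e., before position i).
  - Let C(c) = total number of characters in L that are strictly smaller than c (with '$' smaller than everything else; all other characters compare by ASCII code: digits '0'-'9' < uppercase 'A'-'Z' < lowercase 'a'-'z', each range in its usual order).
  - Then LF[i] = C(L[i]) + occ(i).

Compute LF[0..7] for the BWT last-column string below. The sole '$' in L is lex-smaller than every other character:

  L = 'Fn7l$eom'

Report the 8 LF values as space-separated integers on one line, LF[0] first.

Char counts: '$':1, '7':1, 'F':1, 'e':1, 'l':1, 'm':1, 'n':1, 'o':1
C (first-col start): C('$')=0, C('7')=1, C('F')=2, C('e')=3, C('l')=4, C('m')=5, C('n')=6, C('o')=7
L[0]='F': occ=0, LF[0]=C('F')+0=2+0=2
L[1]='n': occ=0, LF[1]=C('n')+0=6+0=6
L[2]='7': occ=0, LF[2]=C('7')+0=1+0=1
L[3]='l': occ=0, LF[3]=C('l')+0=4+0=4
L[4]='$': occ=0, LF[4]=C('$')+0=0+0=0
L[5]='e': occ=0, LF[5]=C('e')+0=3+0=3
L[6]='o': occ=0, LF[6]=C('o')+0=7+0=7
L[7]='m': occ=0, LF[7]=C('m')+0=5+0=5

Answer: 2 6 1 4 0 3 7 5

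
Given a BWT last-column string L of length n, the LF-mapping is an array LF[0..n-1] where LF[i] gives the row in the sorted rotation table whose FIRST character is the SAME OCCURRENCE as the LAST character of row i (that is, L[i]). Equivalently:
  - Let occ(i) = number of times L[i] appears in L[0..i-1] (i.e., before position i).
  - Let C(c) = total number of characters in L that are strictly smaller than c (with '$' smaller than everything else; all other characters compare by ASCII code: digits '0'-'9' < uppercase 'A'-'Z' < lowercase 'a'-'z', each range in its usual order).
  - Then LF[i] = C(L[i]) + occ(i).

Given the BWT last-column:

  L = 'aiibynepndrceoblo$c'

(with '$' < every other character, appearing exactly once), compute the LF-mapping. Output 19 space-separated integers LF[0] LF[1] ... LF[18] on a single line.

Char counts: '$':1, 'a':1, 'b':2, 'c':2, 'd':1, 'e':2, 'i':2, 'l':1, 'n':2, 'o':2, 'p':1, 'r':1, 'y':1
C (first-col start): C('$')=0, C('a')=1, C('b')=2, C('c')=4, C('d')=6, C('e')=7, C('i')=9, C('l')=11, C('n')=12, C('o')=14, C('p')=16, C('r')=17, C('y')=18
L[0]='a': occ=0, LF[0]=C('a')+0=1+0=1
L[1]='i': occ=0, LF[1]=C('i')+0=9+0=9
L[2]='i': occ=1, LF[2]=C('i')+1=9+1=10
L[3]='b': occ=0, LF[3]=C('b')+0=2+0=2
L[4]='y': occ=0, LF[4]=C('y')+0=18+0=18
L[5]='n': occ=0, LF[5]=C('n')+0=12+0=12
L[6]='e': occ=0, LF[6]=C('e')+0=7+0=7
L[7]='p': occ=0, LF[7]=C('p')+0=16+0=16
L[8]='n': occ=1, LF[8]=C('n')+1=12+1=13
L[9]='d': occ=0, LF[9]=C('d')+0=6+0=6
L[10]='r': occ=0, LF[10]=C('r')+0=17+0=17
L[11]='c': occ=0, LF[11]=C('c')+0=4+0=4
L[12]='e': occ=1, LF[12]=C('e')+1=7+1=8
L[13]='o': occ=0, LF[13]=C('o')+0=14+0=14
L[14]='b': occ=1, LF[14]=C('b')+1=2+1=3
L[15]='l': occ=0, LF[15]=C('l')+0=11+0=11
L[16]='o': occ=1, LF[16]=C('o')+1=14+1=15
L[17]='$': occ=0, LF[17]=C('$')+0=0+0=0
L[18]='c': occ=1, LF[18]=C('c')+1=4+1=5

Answer: 1 9 10 2 18 12 7 16 13 6 17 4 8 14 3 11 15 0 5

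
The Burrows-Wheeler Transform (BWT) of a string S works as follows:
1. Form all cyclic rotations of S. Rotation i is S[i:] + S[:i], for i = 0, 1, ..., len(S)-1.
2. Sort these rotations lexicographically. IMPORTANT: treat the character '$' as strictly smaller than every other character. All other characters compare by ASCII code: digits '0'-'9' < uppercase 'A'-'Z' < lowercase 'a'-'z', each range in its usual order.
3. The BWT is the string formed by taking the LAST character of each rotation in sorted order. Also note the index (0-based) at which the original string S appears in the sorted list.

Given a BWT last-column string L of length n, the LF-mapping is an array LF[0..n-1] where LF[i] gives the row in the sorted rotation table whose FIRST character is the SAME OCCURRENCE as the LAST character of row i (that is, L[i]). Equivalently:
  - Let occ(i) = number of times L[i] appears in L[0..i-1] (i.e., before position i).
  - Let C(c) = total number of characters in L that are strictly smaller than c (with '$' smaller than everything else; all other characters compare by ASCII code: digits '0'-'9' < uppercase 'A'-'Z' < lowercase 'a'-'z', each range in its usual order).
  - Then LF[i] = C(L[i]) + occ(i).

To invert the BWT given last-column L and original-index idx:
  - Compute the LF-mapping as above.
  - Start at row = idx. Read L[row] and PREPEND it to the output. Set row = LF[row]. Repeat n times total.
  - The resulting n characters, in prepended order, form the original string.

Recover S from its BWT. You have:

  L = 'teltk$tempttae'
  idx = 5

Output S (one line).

LF mapping: 9 2 6 10 5 0 11 3 7 8 12 13 1 4
Walk LF starting at row 5, prepending L[row]:
  step 1: row=5, L[5]='$', prepend. Next row=LF[5]=0
  step 2: row=0, L[0]='t', prepend. Next row=LF[0]=9
  step 3: row=9, L[9]='p', prepend. Next row=LF[9]=8
  step 4: row=8, L[8]='m', prepend. Next row=LF[8]=7
  step 5: row=7, L[7]='e', prepend. Next row=LF[7]=3
  step 6: row=3, L[3]='t', prepend. Next row=LF[3]=10
  step 7: row=10, L[10]='t', prepend. Next row=LF[10]=12
  step 8: row=12, L[12]='a', prepend. Next row=LF[12]=1
  step 9: row=1, L[1]='e', prepend. Next row=LF[1]=2
  step 10: row=2, L[2]='l', prepend. Next row=LF[2]=6
  step 11: row=6, L[6]='t', prepend. Next row=LF[6]=11
  step 12: row=11, L[11]='t', prepend. Next row=LF[11]=13
  step 13: row=13, L[13]='e', prepend. Next row=LF[13]=4
  step 14: row=4, L[4]='k', prepend. Next row=LF[4]=5
Reversed output: kettleattempt$

Answer: kettleattempt$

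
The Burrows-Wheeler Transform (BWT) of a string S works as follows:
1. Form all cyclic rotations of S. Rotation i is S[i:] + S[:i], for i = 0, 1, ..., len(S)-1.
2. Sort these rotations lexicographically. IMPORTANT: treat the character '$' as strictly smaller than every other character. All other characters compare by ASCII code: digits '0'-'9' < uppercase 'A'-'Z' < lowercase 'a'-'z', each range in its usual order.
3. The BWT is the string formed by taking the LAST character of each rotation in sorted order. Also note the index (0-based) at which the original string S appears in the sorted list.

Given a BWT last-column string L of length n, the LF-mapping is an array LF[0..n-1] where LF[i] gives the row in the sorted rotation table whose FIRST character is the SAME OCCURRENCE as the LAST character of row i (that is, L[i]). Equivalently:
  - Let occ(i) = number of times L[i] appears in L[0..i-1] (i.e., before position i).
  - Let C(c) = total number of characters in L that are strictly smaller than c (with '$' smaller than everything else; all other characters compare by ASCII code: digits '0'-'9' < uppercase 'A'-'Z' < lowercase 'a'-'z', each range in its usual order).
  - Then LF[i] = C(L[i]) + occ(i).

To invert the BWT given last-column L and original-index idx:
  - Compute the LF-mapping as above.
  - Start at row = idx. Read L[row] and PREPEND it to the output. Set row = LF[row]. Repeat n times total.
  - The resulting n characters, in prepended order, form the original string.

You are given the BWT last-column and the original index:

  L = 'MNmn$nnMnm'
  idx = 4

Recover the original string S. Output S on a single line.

LF mapping: 1 3 4 6 0 7 8 2 9 5
Walk LF starting at row 4, prepending L[row]:
  step 1: row=4, L[4]='$', prepend. Next row=LF[4]=0
  step 2: row=0, L[0]='M', prepend. Next row=LF[0]=1
  step 3: row=1, L[1]='N', prepend. Next row=LF[1]=3
  step 4: row=3, L[3]='n', prepend. Next row=LF[3]=6
  step 5: row=6, L[6]='n', prepend. Next row=LF[6]=8
  step 6: row=8, L[8]='n', prepend. Next row=LF[8]=9
  step 7: row=9, L[9]='m', prepend. Next row=LF[9]=5
  step 8: row=5, L[5]='n', prepend. Next row=LF[5]=7
  step 9: row=7, L[7]='M', prepend. Next row=LF[7]=2
  step 10: row=2, L[2]='m', prepend. Next row=LF[2]=4
Reversed output: mMnmnnnNM$

Answer: mMnmnnnNM$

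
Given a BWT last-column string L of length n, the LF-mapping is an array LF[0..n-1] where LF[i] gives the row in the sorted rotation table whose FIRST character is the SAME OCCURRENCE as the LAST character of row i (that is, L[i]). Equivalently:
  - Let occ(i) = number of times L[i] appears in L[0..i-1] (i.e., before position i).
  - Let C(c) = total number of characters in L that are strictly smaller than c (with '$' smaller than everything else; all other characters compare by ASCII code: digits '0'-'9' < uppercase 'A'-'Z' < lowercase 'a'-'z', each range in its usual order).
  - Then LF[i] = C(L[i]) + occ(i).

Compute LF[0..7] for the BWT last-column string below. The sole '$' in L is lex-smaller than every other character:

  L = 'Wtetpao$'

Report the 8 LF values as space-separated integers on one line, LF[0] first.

Answer: 1 6 3 7 5 2 4 0

Derivation:
Char counts: '$':1, 'W':1, 'a':1, 'e':1, 'o':1, 'p':1, 't':2
C (first-col start): C('$')=0, C('W')=1, C('a')=2, C('e')=3, C('o')=4, C('p')=5, C('t')=6
L[0]='W': occ=0, LF[0]=C('W')+0=1+0=1
L[1]='t': occ=0, LF[1]=C('t')+0=6+0=6
L[2]='e': occ=0, LF[2]=C('e')+0=3+0=3
L[3]='t': occ=1, LF[3]=C('t')+1=6+1=7
L[4]='p': occ=0, LF[4]=C('p')+0=5+0=5
L[5]='a': occ=0, LF[5]=C('a')+0=2+0=2
L[6]='o': occ=0, LF[6]=C('o')+0=4+0=4
L[7]='$': occ=0, LF[7]=C('$')+0=0+0=0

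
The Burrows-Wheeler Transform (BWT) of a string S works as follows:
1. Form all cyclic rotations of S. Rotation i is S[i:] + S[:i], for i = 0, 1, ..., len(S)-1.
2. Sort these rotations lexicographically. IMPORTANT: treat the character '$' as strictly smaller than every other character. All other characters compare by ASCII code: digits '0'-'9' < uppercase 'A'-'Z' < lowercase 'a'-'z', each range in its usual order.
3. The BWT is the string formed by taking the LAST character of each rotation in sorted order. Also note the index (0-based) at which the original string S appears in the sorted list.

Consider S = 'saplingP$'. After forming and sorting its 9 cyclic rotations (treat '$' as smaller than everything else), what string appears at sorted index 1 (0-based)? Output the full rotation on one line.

Answer: P$sapling

Derivation:
All 9 rotations (rotation i = S[i:]+S[:i]):
  rot[0] = saplingP$
  rot[1] = aplingP$s
  rot[2] = plingP$sa
  rot[3] = lingP$sap
  rot[4] = ingP$sapl
  rot[5] = ngP$sapli
  rot[6] = gP$saplin
  rot[7] = P$sapling
  rot[8] = $saplingP
Sorted (with $ < everything):
  sorted[0] = $saplingP
  sorted[1] = P$sapling
  sorted[2] = aplingP$s
  sorted[3] = gP$saplin
  sorted[4] = ingP$sapl
  sorted[5] = lingP$sap
  sorted[6] = ngP$sapli
  sorted[7] = plingP$sa
  sorted[8] = saplingP$
sorted[1] = P$sapling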